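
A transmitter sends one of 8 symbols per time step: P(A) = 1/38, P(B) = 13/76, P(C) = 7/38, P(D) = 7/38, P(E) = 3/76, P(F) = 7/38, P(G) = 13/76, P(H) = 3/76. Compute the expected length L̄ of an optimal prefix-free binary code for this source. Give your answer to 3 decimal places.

2.803 bits/symbol

Repeatedly combine the two least-probable nodes; the expected code length is the sum of the merged weights.
merge 1/38 + 3/76 → 5/76
merge 3/76 + 5/76 → 2/19
merge 2/19 + 13/76 → 21/76
merge 13/76 + 7/38 → 27/76
merge 7/38 + 7/38 → 7/19
merge 21/76 + 27/76 → 12/19
merge 7/19 + 12/19 → 1
L = 5/76 + 2/19 + 21/76 + 27/76 + 7/19 + 12/19 + 1 = 213/76 ≈ 2.803 bits/symbol.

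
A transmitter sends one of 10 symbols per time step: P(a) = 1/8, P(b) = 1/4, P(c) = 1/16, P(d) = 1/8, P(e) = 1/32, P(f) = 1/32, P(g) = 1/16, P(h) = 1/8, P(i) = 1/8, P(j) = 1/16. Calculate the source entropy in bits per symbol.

3.0625 bits

Each probability is a power of 1/2, so log₂(1/p) is an integer.
H = Σ p·log₂(1/p) = 1/8·3 + 1/4·2 + 1/16·4 + 1/8·3 + 1/32·5 + 1/32·5 + 1/16·4 + 1/8·3 + 1/8·3 + 1/16·4 = 3.0625 bits.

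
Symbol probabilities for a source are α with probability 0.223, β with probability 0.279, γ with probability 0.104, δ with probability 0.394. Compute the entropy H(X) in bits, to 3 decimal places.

1.866 bits

H = −Σ pᵢ log₂ pᵢ.
−0.223·log₂(0.223) = 0.4828
−0.279·log₂(0.279) = 0.5138
−0.104·log₂(0.104) = 0.3396
−0.394·log₂(0.394) = 0.5294
Sum ≈ 1.8656 → 1.866 bits.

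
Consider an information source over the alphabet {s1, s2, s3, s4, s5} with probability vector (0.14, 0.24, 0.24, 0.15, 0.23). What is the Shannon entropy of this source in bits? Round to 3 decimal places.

H = −Σ pᵢ log₂ pᵢ.
−0.14·log₂(0.14) = 0.3971
−0.24·log₂(0.24) = 0.4941
−0.24·log₂(0.24) = 0.4941
−0.15·log₂(0.15) = 0.4105
−0.23·log₂(0.23) = 0.4877
Sum ≈ 2.2836 → 2.284 bits.

2.284 bits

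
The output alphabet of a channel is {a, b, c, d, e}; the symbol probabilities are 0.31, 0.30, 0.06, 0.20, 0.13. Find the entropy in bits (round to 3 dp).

H = −Σ pᵢ log₂ pᵢ.
−0.31·log₂(0.31) = 0.5238
−0.30·log₂(0.30) = 0.5211
−0.06·log₂(0.06) = 0.2435
−0.20·log₂(0.20) = 0.4644
−0.13·log₂(0.13) = 0.3826
Sum ≈ 2.1354 → 2.135 bits.

2.135 bits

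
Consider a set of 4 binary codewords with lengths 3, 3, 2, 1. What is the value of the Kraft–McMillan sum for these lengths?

1

With common denominator 2^3 = 8: Σ 2^(−ℓᵢ) = 1/8 + 1/8 + 2/8 + 4/8 = 8/8 = 1.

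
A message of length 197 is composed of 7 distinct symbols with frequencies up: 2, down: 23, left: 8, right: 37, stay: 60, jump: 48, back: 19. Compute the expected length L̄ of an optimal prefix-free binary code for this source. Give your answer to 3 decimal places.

2.462 bits/symbol

Probabilities are the counts divided by 197.
Repeatedly combine the two least-probable nodes; the expected code length is the sum of the merged weights.
merge 2/197 + 8/197 → 10/197
merge 10/197 + 19/197 → 29/197
merge 23/197 + 29/197 → 52/197
merge 37/197 + 48/197 → 85/197
merge 52/197 + 60/197 → 112/197
merge 85/197 + 112/197 → 1
L = 10/197 + 29/197 + 52/197 + 85/197 + 112/197 + 1 = 485/197 ≈ 2.462 bits/symbol.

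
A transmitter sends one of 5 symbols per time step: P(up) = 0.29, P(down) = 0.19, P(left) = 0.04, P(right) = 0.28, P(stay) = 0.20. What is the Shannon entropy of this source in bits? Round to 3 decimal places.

2.137 bits

H = −Σ pᵢ log₂ pᵢ.
−0.29·log₂(0.29) = 0.5179
−0.19·log₂(0.19) = 0.4552
−0.04·log₂(0.04) = 0.1858
−0.28·log₂(0.28) = 0.5142
−0.20·log₂(0.20) = 0.4644
Sum ≈ 2.1375 → 2.137 bits.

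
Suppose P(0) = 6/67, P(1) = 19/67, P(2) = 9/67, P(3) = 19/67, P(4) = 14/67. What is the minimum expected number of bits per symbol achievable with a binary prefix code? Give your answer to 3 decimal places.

Repeatedly combine the two least-probable nodes; the expected code length is the sum of the merged weights.
merge 6/67 + 9/67 → 15/67
merge 14/67 + 15/67 → 29/67
merge 19/67 + 19/67 → 38/67
merge 29/67 + 38/67 → 1
L = 15/67 + 29/67 + 38/67 + 1 = 149/67 ≈ 2.224 bits/symbol.

2.224 bits/symbol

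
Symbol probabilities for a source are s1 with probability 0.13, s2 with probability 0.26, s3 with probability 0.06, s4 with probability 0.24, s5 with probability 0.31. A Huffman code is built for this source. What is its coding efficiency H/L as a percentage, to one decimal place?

98.1%

Entropy H = −Σ p log₂ p ≈ 2.1494 bits.
Huffman merges: 3/50+13/100→19/100; 19/100+6/25→43/100; 13/50+31/100→57/100; 43/100+57/100→1. L = 219/100 ≈ 2.1900.
Efficiency = H/L = 2.1494/2.1900 = 98.1%.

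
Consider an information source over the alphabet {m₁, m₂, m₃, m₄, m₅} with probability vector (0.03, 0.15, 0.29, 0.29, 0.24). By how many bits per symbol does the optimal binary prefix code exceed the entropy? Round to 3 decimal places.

Entropy H = −Σ p log₂ p ≈ 2.0923 bits.
Huffman merges: 3/100+3/20→9/50; 9/50+6/25→21/50; 29/100+29/100→29/50; 21/50+29/50→1. L = 109/50 ≈ 2.1800.
L − H = 2.1800 − 2.0923 = 0.088 bits.

0.088 bits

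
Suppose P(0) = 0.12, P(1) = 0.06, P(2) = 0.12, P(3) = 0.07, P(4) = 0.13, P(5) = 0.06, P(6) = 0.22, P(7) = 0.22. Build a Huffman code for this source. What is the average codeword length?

Repeatedly combine the two least-probable nodes; the expected code length is the sum of the merged weights.
merge 3/50 + 3/50 → 3/25
merge 7/100 + 3/25 → 19/100
merge 3/25 + 3/25 → 6/25
merge 13/100 + 19/100 → 8/25
merge 11/50 + 11/50 → 11/25
merge 6/25 + 8/25 → 14/25
merge 11/25 + 14/25 → 1
L = 3/25 + 19/100 + 6/25 + 8/25 + 11/25 + 14/25 + 1 = 287/100 = 2.87 bits/symbol.

2.87 bits/symbol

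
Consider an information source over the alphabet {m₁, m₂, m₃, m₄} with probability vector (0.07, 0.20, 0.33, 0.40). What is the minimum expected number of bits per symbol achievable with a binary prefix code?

1.87 bits/symbol

Repeatedly combine the two least-probable nodes; the expected code length is the sum of the merged weights.
merge 7/100 + 1/5 → 27/100
merge 27/100 + 33/100 → 3/5
merge 2/5 + 3/5 → 1
L = 27/100 + 3/5 + 1 = 187/100 = 1.87 bits/symbol.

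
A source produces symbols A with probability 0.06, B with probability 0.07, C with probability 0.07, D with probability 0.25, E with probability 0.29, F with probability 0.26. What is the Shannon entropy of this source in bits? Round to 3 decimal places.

H = −Σ pᵢ log₂ pᵢ.
−0.06·log₂(0.06) = 0.2435
−0.07·log₂(0.07) = 0.2686
−0.07·log₂(0.07) = 0.2686
−0.25·log₂(0.25) = 0.5000
−0.29·log₂(0.29) = 0.5179
−0.26·log₂(0.26) = 0.5053
Sum ≈ 2.3038 → 2.304 bits.

2.304 bits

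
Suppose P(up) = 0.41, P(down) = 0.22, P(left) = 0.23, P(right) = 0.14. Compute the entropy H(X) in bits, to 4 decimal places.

1.8927 bits

H = −Σ pᵢ log₂ pᵢ.
−0.41·log₂(0.41) = 0.5274
−0.22·log₂(0.22) = 0.4806
−0.23·log₂(0.23) = 0.4877
−0.14·log₂(0.14) = 0.3971
Sum ≈ 1.8927 → 1.8927 bits.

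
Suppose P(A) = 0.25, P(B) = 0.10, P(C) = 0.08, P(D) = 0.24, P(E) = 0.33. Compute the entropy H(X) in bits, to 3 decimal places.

H = −Σ pᵢ log₂ pᵢ.
−0.25·log₂(0.25) = 0.5000
−0.10·log₂(0.10) = 0.3322
−0.08·log₂(0.08) = 0.2915
−0.24·log₂(0.24) = 0.4941
−0.33·log₂(0.33) = 0.5278
Sum ≈ 2.1457 → 2.146 bits.

2.146 bits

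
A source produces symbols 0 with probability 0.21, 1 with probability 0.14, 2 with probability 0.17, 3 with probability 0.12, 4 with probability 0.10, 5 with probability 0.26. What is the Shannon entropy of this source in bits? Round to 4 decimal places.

2.5091 bits

H = −Σ pᵢ log₂ pᵢ.
−0.21·log₂(0.21) = 0.4728
−0.14·log₂(0.14) = 0.3971
−0.17·log₂(0.17) = 0.4346
−0.12·log₂(0.12) = 0.3671
−0.10·log₂(0.10) = 0.3322
−0.26·log₂(0.26) = 0.5053
Sum ≈ 2.5091 → 2.5091 bits.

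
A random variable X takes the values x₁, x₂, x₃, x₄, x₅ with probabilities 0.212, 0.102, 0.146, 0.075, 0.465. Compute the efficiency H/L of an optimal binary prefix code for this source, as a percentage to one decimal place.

98.8%

Entropy H = −Σ p log₂ p ≈ 2.0096 bits.
Huffman merges: 3/40+51/500→177/1000; 73/500+177/1000→323/1000; 53/250+323/1000→107/200; 93/200+107/200→1. L = 407/200 ≈ 2.0350.
Efficiency = H/L = 2.0096/2.0350 = 98.8%.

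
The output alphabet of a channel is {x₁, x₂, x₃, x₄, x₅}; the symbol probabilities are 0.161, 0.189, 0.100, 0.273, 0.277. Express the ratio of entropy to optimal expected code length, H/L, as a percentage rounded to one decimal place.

Entropy H = −Σ p log₂ p ≈ 2.2350 bits.
Huffman merges: 1/10+161/1000→261/1000; 189/1000+261/1000→9/20; 273/1000+277/1000→11/20; 9/20+11/20→1. L = 2261/1000 ≈ 2.2610.
Efficiency = H/L = 2.2350/2.2610 = 98.9%.

98.9%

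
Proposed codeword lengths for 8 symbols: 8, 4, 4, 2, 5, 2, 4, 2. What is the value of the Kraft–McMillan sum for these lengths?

With common denominator 2^8 = 256: Σ 2^(−ℓᵢ) = 1/256 + 16/256 + 16/256 + 64/256 + 8/256 + 64/256 + 16/256 + 64/256 = 249/256 = 0.97265625.

0.97265625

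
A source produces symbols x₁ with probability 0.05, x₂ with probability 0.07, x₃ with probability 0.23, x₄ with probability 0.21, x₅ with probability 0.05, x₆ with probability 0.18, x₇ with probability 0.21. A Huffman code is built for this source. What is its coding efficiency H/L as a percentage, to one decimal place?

98.4%

Entropy H = −Σ p log₂ p ≈ 2.5794 bits.
Huffman merges: 1/20+1/20→1/10; 7/100+1/10→17/100; 17/100+9/50→7/20; 21/100+21/100→21/50; 23/100+7/20→29/50; 21/50+29/50→1. L = 131/50 ≈ 2.6200.
Efficiency = H/L = 2.5794/2.6200 = 98.4%.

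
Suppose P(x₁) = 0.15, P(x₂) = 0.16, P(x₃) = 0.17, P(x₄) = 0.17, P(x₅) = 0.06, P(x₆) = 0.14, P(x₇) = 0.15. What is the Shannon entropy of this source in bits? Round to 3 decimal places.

2.754 bits

H = −Σ pᵢ log₂ pᵢ.
−0.15·log₂(0.15) = 0.4105
−0.16·log₂(0.16) = 0.4230
−0.17·log₂(0.17) = 0.4346
−0.17·log₂(0.17) = 0.4346
−0.06·log₂(0.06) = 0.2435
−0.14·log₂(0.14) = 0.3971
−0.15·log₂(0.15) = 0.4105
Sum ≈ 2.7539 → 2.754 bits.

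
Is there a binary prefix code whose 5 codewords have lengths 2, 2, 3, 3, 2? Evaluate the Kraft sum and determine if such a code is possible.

1; yes

With common denominator 2^3 = 8: Σ 2^(−ℓᵢ) = 2/8 + 2/8 + 1/8 + 1/8 + 2/8 = 8/8 = 1.
Kraft's inequality requires Σ ≤ 1; here Σ = 1 ≤ 1, so such a prefix code exists.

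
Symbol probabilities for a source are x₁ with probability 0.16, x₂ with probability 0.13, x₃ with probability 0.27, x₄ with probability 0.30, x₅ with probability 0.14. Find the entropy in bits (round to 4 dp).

2.2339 bits

H = −Σ pᵢ log₂ pᵢ.
−0.16·log₂(0.16) = 0.4230
−0.13·log₂(0.13) = 0.3826
−0.27·log₂(0.27) = 0.5100
−0.30·log₂(0.30) = 0.5211
−0.14·log₂(0.14) = 0.3971
Sum ≈ 2.2339 → 2.2339 bits.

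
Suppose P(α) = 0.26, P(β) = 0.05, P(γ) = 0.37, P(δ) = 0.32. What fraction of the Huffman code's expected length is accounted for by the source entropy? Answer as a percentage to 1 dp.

Entropy H = −Σ p log₂ p ≈ 1.7781 bits.
Huffman merges: 1/20+13/50→31/100; 31/100+8/25→63/100; 37/100+63/100→1. L = 97/50 ≈ 1.9400.
Efficiency = H/L = 1.7781/1.9400 = 91.7%.

91.7%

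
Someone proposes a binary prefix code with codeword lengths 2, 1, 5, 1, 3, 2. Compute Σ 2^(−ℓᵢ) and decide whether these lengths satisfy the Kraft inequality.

With common denominator 2^5 = 32: Σ 2^(−ℓᵢ) = 8/32 + 16/32 + 1/32 + 16/32 + 4/32 + 8/32 = 53/32 = 1.65625.
Kraft's inequality requires Σ ≤ 1; here Σ = 1.65625 > 1, so no such prefix code exists.

1.65625; no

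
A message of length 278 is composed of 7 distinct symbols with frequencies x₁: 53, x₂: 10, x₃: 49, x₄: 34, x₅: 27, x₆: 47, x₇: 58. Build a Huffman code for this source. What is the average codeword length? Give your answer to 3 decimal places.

2.734 bits/symbol

Probabilities are the counts divided by 278.
Repeatedly combine the two least-probable nodes; the expected code length is the sum of the merged weights.
merge 5/139 + 27/278 → 37/278
merge 17/139 + 37/278 → 71/278
merge 47/278 + 49/278 → 48/139
merge 53/278 + 29/139 → 111/278
merge 71/278 + 48/139 → 167/278
merge 111/278 + 167/278 → 1
L = 37/278 + 71/278 + 48/139 + 111/278 + 167/278 + 1 = 380/139 ≈ 2.734 bits/symbol.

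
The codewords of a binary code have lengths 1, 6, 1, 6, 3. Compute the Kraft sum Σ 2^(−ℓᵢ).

1.15625

With common denominator 2^6 = 64: Σ 2^(−ℓᵢ) = 32/64 + 1/64 + 32/64 + 1/64 + 8/64 = 74/64 = 1.15625.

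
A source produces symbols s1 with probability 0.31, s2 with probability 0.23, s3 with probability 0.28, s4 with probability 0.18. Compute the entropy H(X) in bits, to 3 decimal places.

1.971 bits

H = −Σ pᵢ log₂ pᵢ.
−0.31·log₂(0.31) = 0.5238
−0.23·log₂(0.23) = 0.4877
−0.28·log₂(0.28) = 0.5142
−0.18·log₂(0.18) = 0.4453
Sum ≈ 1.9710 → 1.971 bits.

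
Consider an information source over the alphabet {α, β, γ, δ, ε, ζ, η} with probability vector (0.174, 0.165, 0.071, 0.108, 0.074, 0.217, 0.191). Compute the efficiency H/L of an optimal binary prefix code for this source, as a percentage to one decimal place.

Entropy H = −Σ p log₂ p ≈ 2.6981 bits.
Huffman merges: 71/1000+37/500→29/200; 27/250+29/200→253/1000; 33/200+87/500→339/1000; 191/1000+217/1000→51/125; 253/1000+339/1000→74/125; 51/125+74/125→1. L = 2737/1000 ≈ 2.7370.
Efficiency = H/L = 2.6981/2.7370 = 98.6%.

98.6%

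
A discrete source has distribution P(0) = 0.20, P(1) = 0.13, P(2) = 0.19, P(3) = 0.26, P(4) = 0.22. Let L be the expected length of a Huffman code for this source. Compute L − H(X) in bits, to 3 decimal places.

Entropy H = −Σ p log₂ p ≈ 2.2881 bits.
Huffman merges: 13/100+19/100→8/25; 1/5+11/50→21/50; 13/50+8/25→29/50; 21/50+29/50→1. L = 58/25 ≈ 2.3200.
L − H = 2.3200 − 2.2881 = 0.032 bits.

0.032 bits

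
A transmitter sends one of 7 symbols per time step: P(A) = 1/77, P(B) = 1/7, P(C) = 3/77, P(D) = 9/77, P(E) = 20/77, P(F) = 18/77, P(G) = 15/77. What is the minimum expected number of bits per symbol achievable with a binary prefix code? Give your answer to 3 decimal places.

Repeatedly combine the two least-probable nodes; the expected code length is the sum of the merged weights.
merge 1/77 + 3/77 → 4/77
merge 4/77 + 9/77 → 13/77
merge 1/7 + 13/77 → 24/77
merge 15/77 + 18/77 → 3/7
merge 20/77 + 24/77 → 4/7
merge 3/7 + 4/7 → 1
L = 4/77 + 13/77 + 24/77 + 3/7 + 4/7 + 1 = 195/77 ≈ 2.532 bits/symbol.

2.532 bits/symbol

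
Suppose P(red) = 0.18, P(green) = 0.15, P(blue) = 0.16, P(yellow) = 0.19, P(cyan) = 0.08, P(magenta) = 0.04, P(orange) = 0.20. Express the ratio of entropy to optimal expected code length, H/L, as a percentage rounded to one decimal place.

98.0%

Entropy H = −Σ p log₂ p ≈ 2.6757 bits.
Huffman merges: 1/25+2/25→3/25; 3/25+3/20→27/100; 4/25+9/50→17/50; 19/100+1/5→39/100; 27/100+17/50→61/100; 39/100+61/100→1. L = 273/100 ≈ 2.7300.
Efficiency = H/L = 2.6757/2.7300 = 98.0%.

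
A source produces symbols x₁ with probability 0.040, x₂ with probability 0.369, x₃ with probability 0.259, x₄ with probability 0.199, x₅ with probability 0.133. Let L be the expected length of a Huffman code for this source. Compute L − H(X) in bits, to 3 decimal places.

0.101 bits

Entropy H = −Σ p log₂ p ≈ 2.0719 bits.
Huffman merges: 1/25+133/1000→173/1000; 173/1000+199/1000→93/250; 259/1000+369/1000→157/250; 93/250+157/250→1. L = 2173/1000 ≈ 2.1730.
L − H = 2.1730 − 2.0719 = 0.101 bits.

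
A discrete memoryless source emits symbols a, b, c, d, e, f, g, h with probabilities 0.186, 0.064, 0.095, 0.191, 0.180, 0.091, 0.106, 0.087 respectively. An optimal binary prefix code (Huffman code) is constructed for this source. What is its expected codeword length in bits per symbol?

2.96 bits/symbol

Repeatedly combine the two least-probable nodes; the expected code length is the sum of the merged weights.
merge 8/125 + 87/1000 → 151/1000
merge 91/1000 + 19/200 → 93/500
merge 53/500 + 151/1000 → 257/1000
merge 9/50 + 93/500 → 183/500
merge 93/500 + 191/1000 → 377/1000
merge 257/1000 + 183/500 → 623/1000
merge 377/1000 + 623/1000 → 1
L = 151/1000 + 93/500 + 257/1000 + 183/500 + 377/1000 + 623/1000 + 1 = 74/25 = 2.96 bits/symbol.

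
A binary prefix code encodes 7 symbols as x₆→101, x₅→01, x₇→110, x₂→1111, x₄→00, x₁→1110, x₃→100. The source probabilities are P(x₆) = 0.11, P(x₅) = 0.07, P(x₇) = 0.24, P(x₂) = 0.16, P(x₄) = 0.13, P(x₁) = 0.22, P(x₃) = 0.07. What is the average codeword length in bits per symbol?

L̄ = Σ pᵢ·ℓᵢ = 0.11·3 + 0.07·2 + 0.24·3 + 0.16·4 + 0.13·2 + 0.22·4 + 0.07·3 = 3.18 bits/symbol.

3.18 bits/symbol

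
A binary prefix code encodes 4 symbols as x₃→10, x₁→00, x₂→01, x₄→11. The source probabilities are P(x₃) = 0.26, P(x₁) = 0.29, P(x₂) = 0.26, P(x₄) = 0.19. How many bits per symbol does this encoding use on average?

L̄ = Σ pᵢ·ℓᵢ = 0.26·2 + 0.29·2 + 0.26·2 + 0.19·2 = 2 bits/symbol.

2 bits/symbol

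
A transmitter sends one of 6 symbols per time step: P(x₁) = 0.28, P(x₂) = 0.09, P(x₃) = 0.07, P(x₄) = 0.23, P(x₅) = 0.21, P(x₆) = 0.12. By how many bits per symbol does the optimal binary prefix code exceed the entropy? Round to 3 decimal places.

0.017 bits

Entropy H = −Σ p log₂ p ≈ 2.4230 bits.
Huffman merges: 7/100+9/100→4/25; 3/25+4/25→7/25; 21/100+23/100→11/25; 7/25+7/25→14/25; 11/25+14/25→1. L = 61/25 ≈ 2.4400.
L − H = 2.4400 − 2.4230 = 0.017 bits.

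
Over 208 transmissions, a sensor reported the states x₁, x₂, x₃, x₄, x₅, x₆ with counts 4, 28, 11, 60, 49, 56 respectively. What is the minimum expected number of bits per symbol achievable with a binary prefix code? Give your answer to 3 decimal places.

Probabilities are the counts divided by 208.
Repeatedly combine the two least-probable nodes; the expected code length is the sum of the merged weights.
merge 1/52 + 11/208 → 15/208
merge 15/208 + 7/52 → 43/208
merge 43/208 + 49/208 → 23/52
merge 7/26 + 15/52 → 29/52
merge 23/52 + 29/52 → 1
L = 15/208 + 43/208 + 23/52 + 29/52 + 1 = 237/104 ≈ 2.279 bits/symbol.

2.279 bits/symbol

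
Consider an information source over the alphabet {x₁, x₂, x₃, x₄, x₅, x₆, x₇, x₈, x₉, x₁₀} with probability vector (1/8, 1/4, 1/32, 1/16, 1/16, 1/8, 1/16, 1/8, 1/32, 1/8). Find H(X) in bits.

Each probability is a power of 1/2, so log₂(1/p) is an integer.
H = Σ p·log₂(1/p) = 1/8·3 + 1/4·2 + 1/32·5 + 1/16·4 + 1/16·4 + 1/8·3 + 1/16·4 + 1/8·3 + 1/32·5 + 1/8·3 = 3.0625 bits.

3.0625 bits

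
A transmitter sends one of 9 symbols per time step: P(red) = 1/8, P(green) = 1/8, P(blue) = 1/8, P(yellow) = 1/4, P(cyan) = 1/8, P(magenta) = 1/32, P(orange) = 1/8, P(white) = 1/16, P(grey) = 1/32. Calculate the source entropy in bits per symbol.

2.9375 bits

Each probability is a power of 1/2, so log₂(1/p) is an integer.
H = Σ p·log₂(1/p) = 1/8·3 + 1/8·3 + 1/8·3 + 1/4·2 + 1/8·3 + 1/32·5 + 1/8·3 + 1/16·4 + 1/32·5 = 2.9375 bits.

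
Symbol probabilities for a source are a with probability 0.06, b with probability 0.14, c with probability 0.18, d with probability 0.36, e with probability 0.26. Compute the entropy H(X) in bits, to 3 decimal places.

H = −Σ pᵢ log₂ pᵢ.
−0.06·log₂(0.06) = 0.2435
−0.14·log₂(0.14) = 0.3971
−0.18·log₂(0.18) = 0.4453
−0.36·log₂(0.36) = 0.5306
−0.26·log₂(0.26) = 0.5053
Sum ≈ 2.1219 → 2.122 bits.

2.122 bits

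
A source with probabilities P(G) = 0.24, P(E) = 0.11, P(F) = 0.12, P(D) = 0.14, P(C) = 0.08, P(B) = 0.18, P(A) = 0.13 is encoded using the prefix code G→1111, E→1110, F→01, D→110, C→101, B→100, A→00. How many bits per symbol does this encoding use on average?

L̄ = Σ pᵢ·ℓᵢ = 0.24·4 + 0.11·4 + 0.12·2 + 0.14·3 + 0.08·3 + 0.18·3 + 0.13·2 = 3.1 bits/symbol.

3.1 bits/symbol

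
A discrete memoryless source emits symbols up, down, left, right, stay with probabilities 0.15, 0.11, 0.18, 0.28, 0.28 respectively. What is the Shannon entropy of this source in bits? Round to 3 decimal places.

H = −Σ pᵢ log₂ pᵢ.
−0.15·log₂(0.15) = 0.4105
−0.11·log₂(0.11) = 0.3503
−0.18·log₂(0.18) = 0.4453
−0.28·log₂(0.28) = 0.5142
−0.28·log₂(0.28) = 0.5142
Sum ≈ 2.2346 → 2.235 bits.

2.235 bits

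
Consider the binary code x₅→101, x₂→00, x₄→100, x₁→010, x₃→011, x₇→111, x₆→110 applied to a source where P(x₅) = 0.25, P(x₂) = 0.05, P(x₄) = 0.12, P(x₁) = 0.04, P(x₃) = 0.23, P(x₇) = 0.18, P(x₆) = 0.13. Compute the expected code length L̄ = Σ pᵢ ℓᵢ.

2.95 bits/symbol

L̄ = Σ pᵢ·ℓᵢ = 0.25·3 + 0.05·2 + 0.12·3 + 0.04·3 + 0.23·3 + 0.18·3 + 0.13·3 = 2.95 bits/symbol.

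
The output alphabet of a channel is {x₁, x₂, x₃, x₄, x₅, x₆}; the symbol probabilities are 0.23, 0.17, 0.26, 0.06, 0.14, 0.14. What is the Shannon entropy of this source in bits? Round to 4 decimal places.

H = −Σ pᵢ log₂ pᵢ.
−0.23·log₂(0.23) = 0.4877
−0.17·log₂(0.17) = 0.4346
−0.26·log₂(0.26) = 0.5053
−0.06·log₂(0.06) = 0.2435
−0.14·log₂(0.14) = 0.3971
−0.14·log₂(0.14) = 0.3971
Sum ≈ 2.4653 → 2.4653 bits.

2.4653 bits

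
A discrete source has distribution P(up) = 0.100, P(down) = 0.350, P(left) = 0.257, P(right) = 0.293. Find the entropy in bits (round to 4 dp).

1.8850 bits

H = −Σ pᵢ log₂ pᵢ.
−0.100·log₂(0.100) = 0.3322
−0.350·log₂(0.350) = 0.5301
−0.257·log₂(0.257) = 0.5038
−0.293·log₂(0.293) = 0.5189
Sum ≈ 1.8850 → 1.8850 bits.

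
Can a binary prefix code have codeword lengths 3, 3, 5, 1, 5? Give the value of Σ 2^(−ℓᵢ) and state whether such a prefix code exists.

With common denominator 2^5 = 32: Σ 2^(−ℓᵢ) = 4/32 + 4/32 + 1/32 + 16/32 + 1/32 = 26/32 = 0.8125.
Kraft's inequality requires Σ ≤ 1; here Σ = 0.8125 ≤ 1, so such a prefix code exists.

0.8125; yes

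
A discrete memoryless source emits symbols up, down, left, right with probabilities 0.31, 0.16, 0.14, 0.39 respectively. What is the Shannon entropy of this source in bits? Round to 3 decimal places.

H = −Σ pᵢ log₂ pᵢ.
−0.31·log₂(0.31) = 0.5238
−0.16·log₂(0.16) = 0.4230
−0.14·log₂(0.14) = 0.3971
−0.39·log₂(0.39) = 0.5298
Sum ≈ 1.8737 → 1.874 bits.

1.874 bits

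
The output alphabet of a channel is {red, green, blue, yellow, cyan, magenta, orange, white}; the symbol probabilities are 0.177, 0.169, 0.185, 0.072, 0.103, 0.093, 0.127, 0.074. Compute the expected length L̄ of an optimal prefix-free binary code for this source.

2.961 bits/symbol

Repeatedly combine the two least-probable nodes; the expected code length is the sum of the merged weights.
merge 9/125 + 37/500 → 73/500
merge 93/1000 + 103/1000 → 49/250
merge 127/1000 + 73/500 → 273/1000
merge 169/1000 + 177/1000 → 173/500
merge 37/200 + 49/250 → 381/1000
merge 273/1000 + 173/500 → 619/1000
merge 381/1000 + 619/1000 → 1
L = 73/500 + 49/250 + 273/1000 + 173/500 + 381/1000 + 619/1000 + 1 = 2961/1000 = 2.961 bits/symbol.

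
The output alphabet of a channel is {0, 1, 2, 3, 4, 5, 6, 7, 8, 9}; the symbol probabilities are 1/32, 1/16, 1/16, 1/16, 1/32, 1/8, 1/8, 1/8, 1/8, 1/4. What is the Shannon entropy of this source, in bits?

3.0625 bits

Each probability is a power of 1/2, so log₂(1/p) is an integer.
H = Σ p·log₂(1/p) = 1/32·5 + 1/16·4 + 1/16·4 + 1/16·4 + 1/32·5 + 1/8·3 + 1/8·3 + 1/8·3 + 1/8·3 + 1/4·2 = 3.0625 bits.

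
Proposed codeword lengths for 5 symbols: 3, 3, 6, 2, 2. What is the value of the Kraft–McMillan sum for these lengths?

With common denominator 2^6 = 64: Σ 2^(−ℓᵢ) = 8/64 + 8/64 + 1/64 + 16/64 + 16/64 = 49/64 = 0.765625.

0.765625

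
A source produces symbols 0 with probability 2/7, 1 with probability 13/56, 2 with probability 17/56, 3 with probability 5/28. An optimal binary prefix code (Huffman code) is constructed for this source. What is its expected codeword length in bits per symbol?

2 bits/symbol

Repeatedly combine the two least-probable nodes; the expected code length is the sum of the merged weights.
merge 5/28 + 13/56 → 23/56
merge 2/7 + 17/56 → 33/56
merge 23/56 + 33/56 → 1
L = 23/56 + 33/56 + 1 = 2 bits/symbol.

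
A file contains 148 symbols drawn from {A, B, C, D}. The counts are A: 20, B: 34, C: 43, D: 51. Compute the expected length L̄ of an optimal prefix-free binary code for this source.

2 bits/symbol

Probabilities are the counts divided by 148.
Repeatedly combine the two least-probable nodes; the expected code length is the sum of the merged weights.
merge 5/37 + 17/74 → 27/74
merge 43/148 + 51/148 → 47/74
merge 27/74 + 47/74 → 1
L = 27/74 + 47/74 + 1 = 2 bits/symbol.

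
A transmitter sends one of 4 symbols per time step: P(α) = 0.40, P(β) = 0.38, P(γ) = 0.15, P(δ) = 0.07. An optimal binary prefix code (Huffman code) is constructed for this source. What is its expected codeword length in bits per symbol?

Repeatedly combine the two least-probable nodes; the expected code length is the sum of the merged weights.
merge 7/100 + 3/20 → 11/50
merge 11/50 + 19/50 → 3/5
merge 2/5 + 3/5 → 1
L = 11/50 + 3/5 + 1 = 91/50 = 1.82 bits/symbol.

1.82 bits/symbol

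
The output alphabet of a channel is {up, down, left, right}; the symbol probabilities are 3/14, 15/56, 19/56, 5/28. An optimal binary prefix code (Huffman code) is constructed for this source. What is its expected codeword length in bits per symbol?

Repeatedly combine the two least-probable nodes; the expected code length is the sum of the merged weights.
merge 5/28 + 3/14 → 11/28
merge 15/56 + 19/56 → 17/28
merge 11/28 + 17/28 → 1
L = 11/28 + 17/28 + 1 = 2 bits/symbol.

2 bits/symbol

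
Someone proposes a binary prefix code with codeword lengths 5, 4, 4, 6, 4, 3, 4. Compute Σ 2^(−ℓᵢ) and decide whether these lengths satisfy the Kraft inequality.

0.421875; yes

With common denominator 2^6 = 64: Σ 2^(−ℓᵢ) = 2/64 + 4/64 + 4/64 + 1/64 + 4/64 + 8/64 + 4/64 = 27/64 = 0.421875.
Kraft's inequality requires Σ ≤ 1; here Σ = 0.421875 ≤ 1, so such a prefix code exists.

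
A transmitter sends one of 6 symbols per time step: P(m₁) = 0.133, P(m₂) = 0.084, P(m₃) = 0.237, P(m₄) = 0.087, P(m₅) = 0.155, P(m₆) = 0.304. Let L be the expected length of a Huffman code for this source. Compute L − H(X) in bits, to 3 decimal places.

0.034 bits

Entropy H = −Σ p log₂ p ≈ 2.4251 bits.
Huffman merges: 21/250+87/1000→171/1000; 133/1000+31/200→36/125; 171/1000+237/1000→51/125; 36/125+38/125→74/125; 51/125+74/125→1. L = 2459/1000 ≈ 2.4590.
L − H = 2.4590 − 2.4251 = 0.034 bits.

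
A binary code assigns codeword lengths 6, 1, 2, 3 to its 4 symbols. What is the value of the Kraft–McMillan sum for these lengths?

0.890625

With common denominator 2^6 = 64: Σ 2^(−ℓᵢ) = 1/64 + 32/64 + 16/64 + 8/64 = 57/64 = 0.890625.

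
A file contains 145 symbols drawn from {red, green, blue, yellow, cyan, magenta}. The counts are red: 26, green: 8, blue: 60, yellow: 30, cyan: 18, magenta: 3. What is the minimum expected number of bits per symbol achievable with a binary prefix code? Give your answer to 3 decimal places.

Probabilities are the counts divided by 145.
Repeatedly combine the two least-probable nodes; the expected code length is the sum of the merged weights.
merge 3/145 + 8/145 → 11/145
merge 11/145 + 18/145 → 1/5
merge 26/145 + 1/5 → 11/29
merge 6/29 + 11/29 → 17/29
merge 12/29 + 17/29 → 1
L = 11/145 + 1/5 + 11/29 + 17/29 + 1 = 65/29 ≈ 2.241 bits/symbol.

2.241 bits/symbol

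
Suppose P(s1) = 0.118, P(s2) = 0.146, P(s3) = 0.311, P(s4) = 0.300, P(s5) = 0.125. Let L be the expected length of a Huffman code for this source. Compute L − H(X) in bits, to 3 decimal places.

Entropy H = −Σ p log₂ p ≈ 2.1892 bits.
Huffman merges: 59/500+1/8→243/1000; 73/500+243/1000→389/1000; 3/10+311/1000→611/1000; 389/1000+611/1000→1. L = 2243/1000 ≈ 2.2430.
L − H = 2.2430 − 2.1892 = 0.054 bits.

0.054 bits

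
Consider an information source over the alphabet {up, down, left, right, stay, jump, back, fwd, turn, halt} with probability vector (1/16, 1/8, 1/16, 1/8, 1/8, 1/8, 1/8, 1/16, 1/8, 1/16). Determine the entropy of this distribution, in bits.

3.25 bits

Each probability is a power of 1/2, so log₂(1/p) is an integer.
H = Σ p·log₂(1/p) = 1/16·4 + 1/8·3 + 1/16·4 + 1/8·3 + 1/8·3 + 1/8·3 + 1/8·3 + 1/16·4 + 1/8·3 + 1/16·4 = 3.25 bits.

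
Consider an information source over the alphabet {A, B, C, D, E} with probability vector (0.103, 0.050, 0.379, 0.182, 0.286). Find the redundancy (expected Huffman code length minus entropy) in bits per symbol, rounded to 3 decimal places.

Entropy H = −Σ p log₂ p ≈ 2.0482 bits.
Huffman merges: 1/20+103/1000→153/1000; 153/1000+91/500→67/200; 143/500+67/200→621/1000; 379/1000+621/1000→1. L = 2109/1000 ≈ 2.1090.
L − H = 2.1090 − 2.0482 = 0.061 bits.

0.061 bits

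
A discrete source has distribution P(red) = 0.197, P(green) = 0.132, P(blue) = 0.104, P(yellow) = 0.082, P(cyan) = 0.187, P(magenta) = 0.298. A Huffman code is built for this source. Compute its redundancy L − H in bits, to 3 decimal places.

Entropy H = −Σ p log₂ p ≈ 2.4556 bits.
Huffman merges: 41/500+13/125→93/500; 33/250+93/500→159/500; 187/1000+197/1000→48/125; 149/500+159/500→77/125; 48/125+77/125→1. L = 313/125 ≈ 2.5040.
L − H = 2.5040 − 2.4556 = 0.048 bits.

0.048 bits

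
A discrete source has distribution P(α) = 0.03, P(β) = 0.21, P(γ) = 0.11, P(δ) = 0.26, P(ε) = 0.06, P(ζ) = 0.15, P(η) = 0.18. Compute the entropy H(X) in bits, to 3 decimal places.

2.580 bits

H = −Σ pᵢ log₂ pᵢ.
−0.03·log₂(0.03) = 0.1518
−0.21·log₂(0.21) = 0.4728
−0.11·log₂(0.11) = 0.3503
−0.26·log₂(0.26) = 0.5053
−0.06·log₂(0.06) = 0.2435
−0.15·log₂(0.15) = 0.4105
−0.18·log₂(0.18) = 0.4453
Sum ≈ 2.5796 → 2.580 bits.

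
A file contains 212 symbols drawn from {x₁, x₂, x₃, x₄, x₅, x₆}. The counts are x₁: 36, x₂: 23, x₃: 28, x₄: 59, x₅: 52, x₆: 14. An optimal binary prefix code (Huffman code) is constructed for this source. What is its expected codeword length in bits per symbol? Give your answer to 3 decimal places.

Probabilities are the counts divided by 212.
Repeatedly combine the two least-probable nodes; the expected code length is the sum of the merged weights.
merge 7/106 + 23/212 → 37/212
merge 7/53 + 9/53 → 16/53
merge 37/212 + 13/53 → 89/212
merge 59/212 + 16/53 → 123/212
merge 89/212 + 123/212 → 1
L = 37/212 + 16/53 + 89/212 + 123/212 + 1 = 525/212 ≈ 2.476 bits/symbol.

2.476 bits/symbol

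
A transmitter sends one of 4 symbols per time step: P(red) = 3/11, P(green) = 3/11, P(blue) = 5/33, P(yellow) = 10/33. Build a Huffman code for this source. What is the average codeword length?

Repeatedly combine the two least-probable nodes; the expected code length is the sum of the merged weights.
merge 5/33 + 3/11 → 14/33
merge 3/11 + 10/33 → 19/33
merge 14/33 + 19/33 → 1
L = 14/33 + 19/33 + 1 = 2 bits/symbol.

2 bits/symbol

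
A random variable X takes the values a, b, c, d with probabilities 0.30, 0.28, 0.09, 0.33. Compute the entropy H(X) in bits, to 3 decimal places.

H = −Σ pᵢ log₂ pᵢ.
−0.30·log₂(0.30) = 0.5211
−0.28·log₂(0.28) = 0.5142
−0.09·log₂(0.09) = 0.3127
−0.33·log₂(0.33) = 0.5278
Sum ≈ 1.8758 → 1.876 bits.

1.876 bits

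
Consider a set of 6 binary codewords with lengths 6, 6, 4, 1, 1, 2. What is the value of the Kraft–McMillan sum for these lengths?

1.34375

With common denominator 2^6 = 64: Σ 2^(−ℓᵢ) = 1/64 + 1/64 + 4/64 + 32/64 + 32/64 + 16/64 = 86/64 = 1.34375.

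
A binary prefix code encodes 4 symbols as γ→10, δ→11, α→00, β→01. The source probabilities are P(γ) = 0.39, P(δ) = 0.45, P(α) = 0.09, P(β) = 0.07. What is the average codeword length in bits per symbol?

2 bits/symbol

L̄ = Σ pᵢ·ℓᵢ = 0.39·2 + 0.45·2 + 0.09·2 + 0.07·2 = 2 bits/symbol.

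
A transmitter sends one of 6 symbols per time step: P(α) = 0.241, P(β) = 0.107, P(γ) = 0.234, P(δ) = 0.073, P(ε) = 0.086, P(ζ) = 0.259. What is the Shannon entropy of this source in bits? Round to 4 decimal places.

2.4149 bits

H = −Σ pᵢ log₂ pᵢ.
−0.241·log₂(0.241) = 0.4947
−0.107·log₂(0.107) = 0.3450
−0.234·log₂(0.234) = 0.4903
−0.073·log₂(0.073) = 0.2756
−0.086·log₂(0.086) = 0.3044
−0.259·log₂(0.259) = 0.5048
Sum ≈ 2.4149 → 2.4149 bits.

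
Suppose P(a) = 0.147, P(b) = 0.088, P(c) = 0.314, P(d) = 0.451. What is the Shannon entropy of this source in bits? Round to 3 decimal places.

1.758 bits

H = −Σ pᵢ log₂ pᵢ.
−0.147·log₂(0.147) = 0.4066
−0.088·log₂(0.088) = 0.3086
−0.314·log₂(0.314) = 0.5247
−0.451·log₂(0.451) = 0.5181
Sum ≈ 1.7580 → 1.758 bits.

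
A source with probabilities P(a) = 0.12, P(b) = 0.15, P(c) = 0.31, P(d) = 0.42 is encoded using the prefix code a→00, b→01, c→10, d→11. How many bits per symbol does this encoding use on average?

L̄ = Σ pᵢ·ℓᵢ = 0.12·2 + 0.15·2 + 0.31·2 + 0.42·2 = 2 bits/symbol.

2 bits/symbol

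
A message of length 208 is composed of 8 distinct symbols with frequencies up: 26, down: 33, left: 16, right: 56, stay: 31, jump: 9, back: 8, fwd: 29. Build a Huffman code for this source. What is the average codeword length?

2.8125 bits/symbol

Probabilities are the counts divided by 208.
Repeatedly combine the two least-probable nodes; the expected code length is the sum of the merged weights.
merge 1/26 + 9/208 → 17/208
merge 1/13 + 17/208 → 33/208
merge 1/8 + 29/208 → 55/208
merge 31/208 + 33/208 → 4/13
merge 33/208 + 55/208 → 11/26
merge 7/26 + 4/13 → 15/26
merge 11/26 + 15/26 → 1
L = 17/208 + 33/208 + 55/208 + 4/13 + 11/26 + 15/26 + 1 = 45/16 = 2.8125 bits/symbol.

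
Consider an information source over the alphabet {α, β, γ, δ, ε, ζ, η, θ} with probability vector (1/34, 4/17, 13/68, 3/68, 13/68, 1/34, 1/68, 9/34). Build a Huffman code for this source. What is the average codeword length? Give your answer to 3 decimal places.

2.544 bits/symbol

Repeatedly combine the two least-probable nodes; the expected code length is the sum of the merged weights.
merge 1/68 + 1/34 → 3/68
merge 1/34 + 3/68 → 5/68
merge 3/68 + 5/68 → 2/17
merge 2/17 + 13/68 → 21/68
merge 13/68 + 4/17 → 29/68
merge 9/34 + 21/68 → 39/68
merge 29/68 + 39/68 → 1
L = 3/68 + 5/68 + 2/17 + 21/68 + 29/68 + 39/68 + 1 = 173/68 ≈ 2.544 bits/symbol.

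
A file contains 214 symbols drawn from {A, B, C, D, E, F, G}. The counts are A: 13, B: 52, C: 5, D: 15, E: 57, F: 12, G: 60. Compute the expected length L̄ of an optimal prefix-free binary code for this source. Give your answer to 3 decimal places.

Probabilities are the counts divided by 214.
Repeatedly combine the two least-probable nodes; the expected code length is the sum of the merged weights.
merge 5/214 + 6/107 → 17/214
merge 13/214 + 15/214 → 14/107
merge 17/214 + 14/107 → 45/214
merge 45/214 + 26/107 → 97/214
merge 57/214 + 30/107 → 117/214
merge 97/214 + 117/214 → 1
L = 17/214 + 14/107 + 45/214 + 97/214 + 117/214 + 1 = 259/107 ≈ 2.421 bits/symbol.

2.421 bits/symbol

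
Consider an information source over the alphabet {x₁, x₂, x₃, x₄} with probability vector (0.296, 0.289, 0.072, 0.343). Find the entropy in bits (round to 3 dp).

H = −Σ pᵢ log₂ pᵢ.
−0.296·log₂(0.296) = 0.5199
−0.289·log₂(0.289) = 0.5176
−0.072·log₂(0.072) = 0.2733
−0.343·log₂(0.343) = 0.5295
Sum ≈ 1.8402 → 1.840 bits.

1.840 bits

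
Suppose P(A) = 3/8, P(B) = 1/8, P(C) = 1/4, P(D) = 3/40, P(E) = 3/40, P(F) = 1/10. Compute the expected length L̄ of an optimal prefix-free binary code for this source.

Repeatedly combine the two least-probable nodes; the expected code length is the sum of the merged weights.
merge 3/40 + 3/40 → 3/20
merge 1/10 + 1/8 → 9/40
merge 3/20 + 9/40 → 3/8
merge 1/4 + 3/8 → 5/8
merge 3/8 + 5/8 → 1
L = 3/20 + 9/40 + 3/8 + 5/8 + 1 = 19/8 = 2.375 bits/symbol.

2.375 bits/symbol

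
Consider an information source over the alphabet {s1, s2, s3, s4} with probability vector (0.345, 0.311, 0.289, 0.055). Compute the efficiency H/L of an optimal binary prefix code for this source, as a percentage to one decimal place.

90.1%

Entropy H = −Σ p log₂ p ≈ 1.8014 bits.
Huffman merges: 11/200+289/1000→43/125; 311/1000+43/125→131/200; 69/200+131/200→1. L = 1999/1000 ≈ 1.9990.
Efficiency = H/L = 1.8014/1.9990 = 90.1%.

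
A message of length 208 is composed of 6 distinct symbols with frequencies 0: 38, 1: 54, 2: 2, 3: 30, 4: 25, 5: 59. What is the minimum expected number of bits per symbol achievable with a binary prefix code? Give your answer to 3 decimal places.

Probabilities are the counts divided by 208.
Repeatedly combine the two least-probable nodes; the expected code length is the sum of the merged weights.
merge 1/104 + 25/208 → 27/208
merge 27/208 + 15/104 → 57/208
merge 19/104 + 27/104 → 23/52
merge 57/208 + 59/208 → 29/52
merge 23/52 + 29/52 → 1
L = 27/208 + 57/208 + 23/52 + 29/52 + 1 = 125/52 ≈ 2.404 bits/symbol.

2.404 bits/symbol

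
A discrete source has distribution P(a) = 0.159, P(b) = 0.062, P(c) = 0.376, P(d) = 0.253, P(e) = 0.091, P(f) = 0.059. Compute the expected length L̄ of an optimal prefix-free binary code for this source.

2.328 bits/symbol

Repeatedly combine the two least-probable nodes; the expected code length is the sum of the merged weights.
merge 59/1000 + 31/500 → 121/1000
merge 91/1000 + 121/1000 → 53/250
merge 159/1000 + 53/250 → 371/1000
merge 253/1000 + 371/1000 → 78/125
merge 47/125 + 78/125 → 1
L = 121/1000 + 53/250 + 371/1000 + 78/125 + 1 = 291/125 = 2.328 bits/symbol.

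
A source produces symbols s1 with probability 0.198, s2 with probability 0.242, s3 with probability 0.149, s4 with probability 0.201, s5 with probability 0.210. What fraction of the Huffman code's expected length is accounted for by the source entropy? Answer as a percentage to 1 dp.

98.2%

Entropy H = −Σ p log₂ p ≈ 2.3053 bits.
Huffman merges: 149/1000+99/500→347/1000; 201/1000+21/100→411/1000; 121/500+347/1000→589/1000; 411/1000+589/1000→1. L = 2347/1000 ≈ 2.3470.
Efficiency = H/L = 2.3053/2.3470 = 98.2%.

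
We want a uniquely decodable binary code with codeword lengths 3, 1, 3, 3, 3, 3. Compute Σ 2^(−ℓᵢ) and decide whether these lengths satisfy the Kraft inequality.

With common denominator 2^3 = 8: Σ 2^(−ℓᵢ) = 1/8 + 4/8 + 1/8 + 1/8 + 1/8 + 1/8 = 9/8 = 1.125.
Kraft's inequality requires Σ ≤ 1; here Σ = 1.125 > 1, so no such prefix code exists.

1.125; no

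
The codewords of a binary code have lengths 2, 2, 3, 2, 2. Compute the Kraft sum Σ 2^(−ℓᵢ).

With common denominator 2^3 = 8: Σ 2^(−ℓᵢ) = 2/8 + 2/8 + 1/8 + 2/8 + 2/8 = 9/8 = 1.125.

1.125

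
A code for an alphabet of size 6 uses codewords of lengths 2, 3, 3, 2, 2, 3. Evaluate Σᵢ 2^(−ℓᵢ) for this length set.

With common denominator 2^3 = 8: Σ 2^(−ℓᵢ) = 2/8 + 1/8 + 1/8 + 2/8 + 2/8 + 1/8 = 9/8 = 1.125.

1.125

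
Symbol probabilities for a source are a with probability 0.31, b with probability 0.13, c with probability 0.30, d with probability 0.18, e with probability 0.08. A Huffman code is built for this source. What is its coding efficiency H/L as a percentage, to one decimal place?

97.9%

Entropy H = −Σ p log₂ p ≈ 2.1643 bits.
Huffman merges: 2/25+13/100→21/100; 9/50+21/100→39/100; 3/10+31/100→61/100; 39/100+61/100→1. L = 221/100 ≈ 2.2100.
Efficiency = H/L = 2.1643/2.2100 = 97.9%.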